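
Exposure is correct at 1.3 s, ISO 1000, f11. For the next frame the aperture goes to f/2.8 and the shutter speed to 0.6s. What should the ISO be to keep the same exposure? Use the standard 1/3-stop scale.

Aperture: f/11 → f/10 → f/9 → f/8 → f/7.1 → f/6.3 → f/5.6 → f/5 → f/4.5 → f/4 → f/3.5 → f/3.2 → f/2.8 — 4 stops larger aperture (brighter).
Shutter speed: 1.3 → 1 → 0.8 → 0.6 — 1 stop faster (darker).
Net change so far: 3 stops brighter. Offset with the ISO: 1000 → 800 → 640 → 500 → 400 → 320 → 250 → 200 → 160 → 125.

ISO 125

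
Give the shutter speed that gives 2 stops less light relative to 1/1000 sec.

1/4000s

Shutter speed: 1/1000 → 1/2000 → 1/4000 — 2 stops faster (darker).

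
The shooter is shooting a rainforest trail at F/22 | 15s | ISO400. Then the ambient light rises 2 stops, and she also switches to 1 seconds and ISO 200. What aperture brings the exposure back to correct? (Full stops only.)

Scene light: 2 stops brighter.
Shutter speed: 15 → 8 → 4 → 2 → 1 — 4 stops faster (darker).
ISO: 400 → 200 — 1 stop lower (darker).
Net so far: 3 stops darker. Aperture: f/22 → f/16 → f/11 → f/8.

f/8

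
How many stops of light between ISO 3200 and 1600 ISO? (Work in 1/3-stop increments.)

1 stop

3200 → 2500 → 2000 → 1600 — count the steps: 3 third-stops = 1 stop.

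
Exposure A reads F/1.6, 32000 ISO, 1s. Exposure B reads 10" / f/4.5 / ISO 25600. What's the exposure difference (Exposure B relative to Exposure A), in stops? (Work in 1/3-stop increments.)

Aperture: f/1.6 → f/1.8 → f/2 → f/2.2 → f/2.5 → f/2.8 → f/3.2 → f/3.5 → f/4 → f/4.5 — 3 stops stopped down (darker).
Shutter speed: 1 → 1.3 → 1.6 → 2 → 2.5 → 3.2 → 4 → 5 → 6 → 8 → 10 — 3 1/3 stops slower (brighter).
ISO: 32000 → 25600 — 1/3 stop dropped (darker).
Net: −3 +3 1/3 −1/3 = 0 stops.

same exposure (0 stops)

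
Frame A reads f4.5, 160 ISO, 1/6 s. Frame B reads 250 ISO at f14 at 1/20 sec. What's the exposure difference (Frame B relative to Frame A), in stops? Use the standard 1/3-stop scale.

4 1/3 stops darker

Aperture: f/4.5 → f/5 → f/5.6 → f/6.3 → f/7.1 → f/8 → f/9 → f/10 → f/11 → f/13 → f/14 — 3 1/3 stops smaller aperture (darker).
Shutter speed: 1/6 → 1/8 → 1/10 → 1/13 → 1/15 → 1/20 — 1 2/3 stops shorter (darker).
ISO: 160 → 200 → 250 — 2/3 stop raised (brighter).
Net: −3 1/3 −1 2/3 +2/3 = −4 1/3 stops.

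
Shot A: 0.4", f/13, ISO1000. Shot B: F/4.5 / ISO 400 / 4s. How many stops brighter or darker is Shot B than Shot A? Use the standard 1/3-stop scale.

5 stops brighter

Aperture: f/13 → f/11 → f/10 → f/9 → f/8 → f/7.1 → f/6.3 → f/5.6 → f/5 → f/4.5 — 3 stops larger aperture (brighter).
Shutter speed: 0.4 → 0.5 → 0.6 → 0.8 → 1 → 1.3 → 1.6 → 2 → 2.5 → 3.2 → 4 — 3 1/3 stops longer (brighter).
ISO: 1000 → 800 → 640 → 500 → 400 — 1 1/3 stops dropped (darker).
Net: +3 +3 1/3 −1 1/3 = +5 stops.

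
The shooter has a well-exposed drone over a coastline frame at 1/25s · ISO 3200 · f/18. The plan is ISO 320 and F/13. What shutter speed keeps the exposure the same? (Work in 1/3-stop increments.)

ISO: 3200 → 2500 → 2000 → 1600 → 1250 → 1000 → 800 → 640 → 500 → 400 → 320 — 3 1/3 stops dropped (darker).
Aperture: f/18 → f/16 → f/14 → f/13 — 1 stop opened up (brighter).
Net change so far: 2 1/3 stops darker. Offset with the shutter speed: 1/25 → 1/20 → 1/15 → 1/13 → 1/10 → 1/8 → 1/6 → 1/5.

1/5s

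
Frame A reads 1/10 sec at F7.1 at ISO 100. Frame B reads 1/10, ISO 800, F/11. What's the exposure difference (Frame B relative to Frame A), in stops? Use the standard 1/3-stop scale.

Aperture: f/7.1 → f/8 → f/9 → f/10 → f/11 — 1 1/3 stops stopped down (darker).
Shutter speed: unchanged.
ISO: 100 → 125 → 160 → 200 → 250 → 320 → 400 → 500 → 640 → 800 — 3 stops raised (brighter).
Net: −1 1/3 +3 = +1 2/3 stops.

1 2/3 stops brighter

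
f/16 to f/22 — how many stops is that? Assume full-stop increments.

f/16 → f/22 — count the steps: 1 stop.

1 stop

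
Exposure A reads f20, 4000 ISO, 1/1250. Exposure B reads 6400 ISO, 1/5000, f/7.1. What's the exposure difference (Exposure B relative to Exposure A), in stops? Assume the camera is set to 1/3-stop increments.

Aperture: f/20 → f/18 → f/16 → f/14 → f/13 → f/11 → f/10 → f/9 → f/8 → f/7.1 — 3 stops larger aperture (brighter).
Shutter speed: 1/1250 → 1/1600 → 1/2000 → 1/2500 → 1/3200 → 1/4000 → 1/5000 — 2 stops faster (darker).
ISO: 4000 → 5000 → 6400 — 2/3 stop raised (brighter).
Net: +3 −2 +2/3 = +1 2/3 stops.

1 2/3 stops brighter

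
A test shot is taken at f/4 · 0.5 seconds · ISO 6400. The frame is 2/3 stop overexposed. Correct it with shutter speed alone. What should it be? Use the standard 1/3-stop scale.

Overexposed by 2/3 stop → need 2/3 stop darker.
Shutter speed: 0.5 → 0.4 → 0.3.

0.3 s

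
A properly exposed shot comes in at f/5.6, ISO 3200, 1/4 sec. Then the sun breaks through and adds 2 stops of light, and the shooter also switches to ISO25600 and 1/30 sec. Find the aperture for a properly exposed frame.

Scene light: 2 stops brighter.
ISO: 3200 → 6400 → 12800 → 25600 — 3 stops higher (brighter).
Shutter speed: 1/4 → 1/8 → 1/15 → 1/30 — 3 stops faster (darker).
Net so far: 2 stops brighter. Aperture: f/5.6 → f/8 → f/11.

f/11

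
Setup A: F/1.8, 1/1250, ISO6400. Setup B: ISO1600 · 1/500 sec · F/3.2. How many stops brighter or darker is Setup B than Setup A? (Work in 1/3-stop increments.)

Aperture: f/1.8 → f/2 → f/2.2 → f/2.5 → f/2.8 → f/3.2 — 1 2/3 stops smaller aperture (darker).
Shutter speed: 1/1250 → 1/1000 → 1/800 → 1/640 → 1/500 — 1 1/3 stops slower (brighter).
ISO: 6400 → 5000 → 4000 → 3200 → 2500 → 2000 → 1600 — 2 stops lower (darker).
Net: −1 2/3 +1 1/3 −2 = −2 1/3 stops.

2 1/3 stops darker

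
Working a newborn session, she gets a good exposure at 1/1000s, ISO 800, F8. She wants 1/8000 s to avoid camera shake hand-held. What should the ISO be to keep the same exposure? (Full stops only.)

Shutter speed: 1/1000 → 1/2000 → 1/4000 → 1/8000 — 3 stops faster (darker).
Need 3 stops brighter from the ISO: 800 → 1600 → 3200 → 6400.

ISO 6400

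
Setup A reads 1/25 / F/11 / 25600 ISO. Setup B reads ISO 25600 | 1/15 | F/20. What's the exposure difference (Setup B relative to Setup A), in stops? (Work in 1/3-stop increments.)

1 stop darker

Aperture: f/11 → f/13 → f/14 → f/16 → f/18 → f/20 — 1 2/3 stops stopped down (darker).
Shutter speed: 1/25 → 1/20 → 1/15 — 2/3 stop slower (brighter).
ISO: unchanged.
Net: −1 2/3 +2/3 = −1 stop.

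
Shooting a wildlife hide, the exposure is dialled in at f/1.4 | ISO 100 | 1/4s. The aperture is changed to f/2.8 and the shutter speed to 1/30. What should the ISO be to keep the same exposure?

ISO 3200

Aperture: f/1.4 → f/2 → f/2.8 — 2 stops narrower (darker).
Shutter speed: 1/4 → 1/8 → 1/15 → 1/30 — 3 stops faster (darker).
Net change so far: 5 stops darker. Offset with the ISO: 100 → 200 → 400 → 800 → 1600 → 3200.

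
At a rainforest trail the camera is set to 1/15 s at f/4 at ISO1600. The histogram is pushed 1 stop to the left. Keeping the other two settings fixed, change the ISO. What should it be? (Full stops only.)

ISO 3200

Underexposed by 1 stop → need 1 stop brighter.
ISO: 1600 → 3200.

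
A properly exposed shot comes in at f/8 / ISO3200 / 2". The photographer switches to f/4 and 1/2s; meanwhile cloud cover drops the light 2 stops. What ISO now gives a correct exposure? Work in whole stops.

ISO 12800

Scene light: 2 stops darker.
Aperture: f/8 → f/5.6 → f/4 — 2 stops opened up (brighter).
Shutter speed: 2 → 1 → 1/2 — 2 stops faster (darker).
Net so far: 2 stops darker. ISO: 3200 → 6400 → 12800.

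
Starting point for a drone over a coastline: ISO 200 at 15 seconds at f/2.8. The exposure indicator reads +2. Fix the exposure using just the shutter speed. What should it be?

4 s

Overexposed by 2 stops → need 2 stops darker.
Shutter speed: 15 → 8 → 4.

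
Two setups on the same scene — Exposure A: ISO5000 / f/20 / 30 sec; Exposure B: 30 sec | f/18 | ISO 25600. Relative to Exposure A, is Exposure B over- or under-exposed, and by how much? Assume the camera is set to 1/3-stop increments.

Aperture: f/20 → f/18 — 1/3 stop wider (brighter).
Shutter speed: unchanged.
ISO: 5000 → 6400 → 8000 → 10000 → 12800 → 16000 → 20000 → 25600 — 2 1/3 stops higher (brighter).
Net: +1/3 +2 1/3 = +2 2/3 stops.

2 2/3 stops brighter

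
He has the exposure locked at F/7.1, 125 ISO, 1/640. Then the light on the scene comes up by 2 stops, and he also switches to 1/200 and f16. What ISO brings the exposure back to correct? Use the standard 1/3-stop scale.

ISO 50

Scene light: 2 stops brighter.
Shutter speed: 1/640 → 1/500 → 1/400 → 1/320 → 1/250 → 1/200 — 1 2/3 stops longer (brighter).
Aperture: f/7.1 → f/8 → f/9 → f/10 → f/11 → f/13 → f/14 → f/16 — 2 1/3 stops smaller aperture (darker).
Net so far: 1 1/3 stops brighter. ISO: 125 → 100 → 80 → 64 → 50.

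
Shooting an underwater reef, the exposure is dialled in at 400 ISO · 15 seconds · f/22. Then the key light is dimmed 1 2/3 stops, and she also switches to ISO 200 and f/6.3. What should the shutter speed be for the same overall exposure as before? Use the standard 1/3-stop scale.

8 s

Scene light: 1 2/3 stops darker.
ISO: 400 → 320 → 250 → 200 — 1 stop dropped (darker).
Aperture: f/22 → f/20 → f/18 → f/16 → f/14 → f/13 → f/11 → f/10 → f/9 → f/8 → f/7.1 → f/6.3 — 3 2/3 stops wider (brighter).
Net so far: 1 stop brighter. Shutter speed: 15 → 13 → 10 → 8.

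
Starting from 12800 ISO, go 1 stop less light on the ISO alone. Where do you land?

ISO 6400

ISO: 12800 → 6400 — 1 stop dropped (darker).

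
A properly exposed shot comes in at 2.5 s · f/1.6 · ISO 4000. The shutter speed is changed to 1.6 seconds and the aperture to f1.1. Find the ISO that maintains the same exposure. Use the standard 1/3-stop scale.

ISO 3200

Shutter speed: 2.5 → 2 → 1.6 — 2/3 stop shorter (darker).
Aperture: f/1.6 → f/1.4 → f/1.2 → f/1.1 — 1 stop opened up (brighter).
Net change so far: 1/3 stop brighter. Offset with the ISO: 4000 → 3200.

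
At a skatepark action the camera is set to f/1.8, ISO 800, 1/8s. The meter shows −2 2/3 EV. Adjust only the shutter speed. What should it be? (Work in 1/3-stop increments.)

0.8 s

Underexposed by 2 2/3 stops → need 2 2/3 stops brighter.
Shutter speed: 1/8 → 1/6 → 1/5 → 1/4 → 0.3 → 0.4 → 0.5 → 0.6 → 0.8.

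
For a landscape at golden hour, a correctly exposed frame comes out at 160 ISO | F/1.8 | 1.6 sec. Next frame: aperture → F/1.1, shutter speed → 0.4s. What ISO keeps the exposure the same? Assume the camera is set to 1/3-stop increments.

ISO 250

Aperture: f/1.8 → f/1.6 → f/1.4 → f/1.2 → f/1.1 — 1 1/3 stops wider (brighter).
Shutter speed: 1.6 → 1.3 → 1 → 0.8 → 0.6 → 0.5 → 0.4 — 2 stops shorter (darker).
Net change so far: 2/3 stop darker. Offset with the ISO: 160 → 200 → 250.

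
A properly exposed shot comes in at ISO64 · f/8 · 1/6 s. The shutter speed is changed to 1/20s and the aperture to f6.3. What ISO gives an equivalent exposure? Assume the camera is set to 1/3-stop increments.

Shutter speed: 1/6 → 1/8 → 1/10 → 1/13 → 1/15 → 1/20 — 1 2/3 stops shorter (darker).
Aperture: f/8 → f/7.1 → f/6.3 — 2/3 stop larger aperture (brighter).
Net change so far: 1 stop darker. Offset with the ISO: 64 → 80 → 100 → 125.

ISO 125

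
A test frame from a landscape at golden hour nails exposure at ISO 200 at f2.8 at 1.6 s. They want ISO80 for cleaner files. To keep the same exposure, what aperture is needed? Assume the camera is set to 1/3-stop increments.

f/1.8

ISO: 200 → 160 → 125 → 100 → 80 — 1 1/3 stops lower (darker).
Need 1 1/3 stops brighter from the aperture: f/2.8 → f/2.5 → f/2.2 → f/2 → f/1.8.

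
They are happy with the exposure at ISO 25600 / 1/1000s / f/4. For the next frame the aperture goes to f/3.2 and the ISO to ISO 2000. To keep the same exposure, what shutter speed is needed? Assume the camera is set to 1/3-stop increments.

Aperture: f/4 → f/3.5 → f/3.2 — 2/3 stop wider (brighter).
ISO: 25600 → 20000 → 16000 → 12800 → 10000 → 8000 → 6400 → 5000 → 4000 → 3200 → 2500 → 2000 — 3 2/3 stops dropped (darker).
Net change so far: 3 stops darker. Offset with the shutter speed: 1/1000 → 1/800 → 1/640 → 1/500 → 1/400 → 1/320 → 1/250 → 1/200 → 1/160 → 1/125.

1/125s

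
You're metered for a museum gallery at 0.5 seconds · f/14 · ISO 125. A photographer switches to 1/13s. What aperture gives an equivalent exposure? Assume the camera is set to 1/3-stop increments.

f/5.6

Shutter speed: 0.5 → 0.4 → 0.3 → 1/4 → 1/5 → 1/6 → 1/8 → 1/10 → 1/13 — 2 2/3 stops faster (darker).
Need 2 2/3 stops brighter from the aperture: f/14 → f/13 → f/11 → f/10 → f/9 → f/8 → f/7.1 → f/6.3 → f/5.6.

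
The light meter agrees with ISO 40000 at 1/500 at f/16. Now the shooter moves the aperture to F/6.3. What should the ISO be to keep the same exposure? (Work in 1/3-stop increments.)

Aperture: f/16 → f/14 → f/13 → f/11 → f/10 → f/9 → f/8 → f/7.1 → f/6.3 — 2 2/3 stops wider (brighter).
Need 2 2/3 stops darker from the ISO: 40000 → 32000 → 25600 → 20000 → 16000 → 12800 → 10000 → 8000 → 6400.

ISO 6400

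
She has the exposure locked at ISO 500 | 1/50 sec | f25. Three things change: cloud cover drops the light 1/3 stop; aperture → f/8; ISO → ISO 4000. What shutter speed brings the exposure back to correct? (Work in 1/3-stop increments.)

1/3200s

Scene light: 1/3 stop darker.
Aperture: f/25 → f/22 → f/20 → f/18 → f/16 → f/14 → f/13 → f/11 → f/10 → f/9 → f/8 — 3 1/3 stops wider (brighter).
ISO: 500 → 640 → 800 → 1000 → 1250 → 1600 → 2000 → 2500 → 3200 → 4000 — 3 stops raised (brighter).
Net so far: 6 stops brighter. Shutter speed: 1/50 → 1/60 → 1/80 → 1/100 → 1/125 → 1/160 → 1/200 → 1/250 → 1/320 → 1/400 → 1/500 → 1/640 → 1/800 → 1/1000 → 1/1250 → 1/1600 → 1/2000 → 1/2500 → 1/3200.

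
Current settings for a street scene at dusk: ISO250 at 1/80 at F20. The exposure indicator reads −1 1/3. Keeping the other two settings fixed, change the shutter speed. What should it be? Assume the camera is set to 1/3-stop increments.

1/30s

Underexposed by 1 1/3 stops → need 1 1/3 stops brighter.
Shutter speed: 1/80 → 1/60 → 1/50 → 1/40 → 1/30.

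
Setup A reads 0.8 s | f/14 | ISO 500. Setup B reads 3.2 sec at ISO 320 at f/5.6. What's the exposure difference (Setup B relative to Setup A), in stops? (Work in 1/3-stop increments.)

4 stops brighter

Aperture: f/14 → f/13 → f/11 → f/10 → f/9 → f/8 → f/7.1 → f/6.3 → f/5.6 — 2 2/3 stops wider (brighter).
Shutter speed: 0.8 → 1 → 1.3 → 1.6 → 2 → 2.5 → 3.2 — 2 stops slower (brighter).
ISO: 500 → 400 → 320 — 2/3 stop lower (darker).
Net: +2 2/3 +2 −2/3 = +4 stops.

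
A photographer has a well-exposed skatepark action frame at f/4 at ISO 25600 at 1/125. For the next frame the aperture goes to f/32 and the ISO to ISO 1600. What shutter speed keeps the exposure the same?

8 s

Aperture: f/4 → f/5.6 → f/8 → f/11 → f/16 → f/22 → f/32 — 6 stops narrower (darker).
ISO: 25600 → 12800 → 6400 → 3200 → 1600 — 4 stops lower (darker).
Net change so far: 10 stops darker. Offset with the shutter speed: 1/125 → 1/60 → 1/30 → 1/15 → 1/8 → 1/4 → 1/2 → 1 → 2 → 4 → 8.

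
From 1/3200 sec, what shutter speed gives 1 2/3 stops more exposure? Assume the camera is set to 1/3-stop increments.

1/1000s

Shutter speed: 1/3200 → 1/2500 → 1/2000 → 1/1600 → 1/1250 → 1/1000 — 1 2/3 stops slower (brighter).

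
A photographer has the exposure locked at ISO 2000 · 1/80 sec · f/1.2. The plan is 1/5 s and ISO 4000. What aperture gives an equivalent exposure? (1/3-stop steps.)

Shutter speed: 1/80 → 1/60 → 1/50 → 1/40 → 1/30 → 1/25 → 1/20 → 1/15 → 1/13 → 1/10 → 1/8 → 1/6 → 1/5 — 4 stops slower (brighter).
ISO: 2000 → 2500 → 3200 → 4000 — 1 stop raised (brighter).
Net change so far: 5 stops brighter. Offset with the aperture: f/1.2 → f/1.4 → f/1.6 → f/1.8 → f/2 → f/2.2 → f/2.5 → f/2.8 → f/3.2 → f/3.5 → f/4 → f/4.5 → f/5 → f/5.6 → f/6.3 → f/7.1.

f/7.1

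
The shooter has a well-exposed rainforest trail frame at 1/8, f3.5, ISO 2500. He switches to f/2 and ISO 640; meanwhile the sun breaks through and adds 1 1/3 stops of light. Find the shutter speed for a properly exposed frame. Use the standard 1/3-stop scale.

Scene light: 1 1/3 stops brighter.
Aperture: f/3.5 → f/3.2 → f/2.8 → f/2.5 → f/2.2 → f/2 — 1 2/3 stops wider (brighter).
ISO: 2500 → 2000 → 1600 → 1250 → 1000 → 800 → 640 — 2 stops lower (darker).
Net so far: 1 stop brighter. Shutter speed: 1/8 → 1/10 → 1/13 → 1/15.

1/15s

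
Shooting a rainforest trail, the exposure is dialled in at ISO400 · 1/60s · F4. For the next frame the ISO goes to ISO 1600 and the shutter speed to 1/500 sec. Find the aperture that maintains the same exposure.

f/2.8

ISO: 400 → 800 → 1600 — 2 stops higher (brighter).
Shutter speed: 1/60 → 1/125 → 1/250 → 1/500 — 3 stops shorter (darker).
Net change so far: 1 stop darker. Offset with the aperture: f/4 → f/2.8.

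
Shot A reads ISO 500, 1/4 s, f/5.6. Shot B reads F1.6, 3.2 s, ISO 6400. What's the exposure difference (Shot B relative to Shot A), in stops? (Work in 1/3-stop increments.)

Aperture: f/5.6 → f/5 → f/4.5 → f/4 → f/3.5 → f/3.2 → f/2.8 → f/2.5 → f/2.2 → f/2 → f/1.8 → f/1.6 — 3 2/3 stops larger aperture (brighter).
Shutter speed: 1/4 → 0.3 → 0.4 → 0.5 → 0.6 → 0.8 → 1 → 1.3 → 1.6 → 2 → 2.5 → 3.2 — 3 2/3 stops longer (brighter).
ISO: 500 → 640 → 800 → 1000 → 1250 → 1600 → 2000 → 2500 → 3200 → 4000 → 5000 → 6400 — 3 2/3 stops higher (brighter).
Net: +3 2/3 +3 2/3 +3 2/3 = +11 stops.

11 stops brighter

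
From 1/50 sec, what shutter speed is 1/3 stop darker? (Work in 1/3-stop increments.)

Shutter speed: 1/50 → 1/60 — 1/3 stop faster (darker).

1/60s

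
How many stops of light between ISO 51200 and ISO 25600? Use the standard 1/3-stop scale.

1 stop

51200 → 40000 → 32000 → 25600 — count the steps: 3 third-stops = 1 stop.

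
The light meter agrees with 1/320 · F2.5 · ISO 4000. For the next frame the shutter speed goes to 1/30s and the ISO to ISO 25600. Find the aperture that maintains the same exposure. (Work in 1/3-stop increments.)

f/20

Shutter speed: 1/320 → 1/250 → 1/200 → 1/160 → 1/125 → 1/100 → 1/80 → 1/60 → 1/50 → 1/40 → 1/30 — 3 1/3 stops slower (brighter).
ISO: 4000 → 5000 → 6400 → 8000 → 10000 → 12800 → 16000 → 20000 → 25600 — 2 2/3 stops raised (brighter).
Net change so far: 6 stops brighter. Offset with the aperture: f/2.5 → f/2.8 → f/3.2 → f/3.5 → f/4 → f/4.5 → f/5 → f/5.6 → f/6.3 → f/7.1 → f/8 → f/9 → f/10 → f/11 → f/13 → f/14 → f/16 → f/18 → f/20.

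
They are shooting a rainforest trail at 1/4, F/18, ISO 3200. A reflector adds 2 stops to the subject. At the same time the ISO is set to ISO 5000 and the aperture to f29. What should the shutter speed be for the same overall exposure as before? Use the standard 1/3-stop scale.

1/10s

Scene light: 2 stops brighter.
ISO: 3200 → 4000 → 5000 — 2/3 stop raised (brighter).
Aperture: f/18 → f/20 → f/22 → f/25 → f/29 — 1 1/3 stops stopped down (darker).
Net so far: 1 1/3 stops brighter. Shutter speed: 1/4 → 1/5 → 1/6 → 1/8 → 1/10.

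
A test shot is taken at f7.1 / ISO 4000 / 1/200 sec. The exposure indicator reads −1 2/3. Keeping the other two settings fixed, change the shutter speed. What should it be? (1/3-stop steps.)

Underexposed by 1 2/3 stops → need 1 2/3 stops brighter.
Shutter speed: 1/200 → 1/160 → 1/125 → 1/100 → 1/80 → 1/60.

1/60s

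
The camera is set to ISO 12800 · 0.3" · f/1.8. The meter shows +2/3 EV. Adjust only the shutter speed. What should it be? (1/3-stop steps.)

1/5s

Overexposed by 2/3 stop → need 2/3 stop darker.
Shutter speed: 0.3 → 1/4 → 1/5.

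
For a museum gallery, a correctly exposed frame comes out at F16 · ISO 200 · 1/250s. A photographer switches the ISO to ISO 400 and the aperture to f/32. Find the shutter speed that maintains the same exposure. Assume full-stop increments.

1/125s

ISO: 200 → 400 — 1 stop raised (brighter).
Aperture: f/16 → f/22 → f/32 — 2 stops narrower (darker).
Net change so far: 1 stop darker. Offset with the shutter speed: 1/250 → 1/125.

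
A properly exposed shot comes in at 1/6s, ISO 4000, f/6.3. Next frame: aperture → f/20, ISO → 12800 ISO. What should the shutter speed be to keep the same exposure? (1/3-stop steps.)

0.5 s

Aperture: f/6.3 → f/7.1 → f/8 → f/9 → f/10 → f/11 → f/13 → f/14 → f/16 → f/18 → f/20 — 3 1/3 stops stopped down (darker).
ISO: 4000 → 5000 → 6400 → 8000 → 10000 → 12800 — 1 2/3 stops raised (brighter).
Net change so far: 1 2/3 stops darker. Offset with the shutter speed: 1/6 → 1/5 → 1/4 → 0.3 → 0.4 → 0.5.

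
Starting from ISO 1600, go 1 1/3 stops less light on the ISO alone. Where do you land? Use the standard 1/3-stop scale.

ISO 640

ISO: 1600 → 1250 → 1000 → 800 → 640 — 1 1/3 stops lower (darker).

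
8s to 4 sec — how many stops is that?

1 stop

8 → 4 — count the steps: 1 stop.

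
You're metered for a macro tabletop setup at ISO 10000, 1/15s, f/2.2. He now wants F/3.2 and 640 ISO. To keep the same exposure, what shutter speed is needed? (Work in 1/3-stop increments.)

2 s

Aperture: f/2.2 → f/2.5 → f/2.8 → f/3.2 — 1 stop stopped down (darker).
ISO: 10000 → 8000 → 6400 → 5000 → 4000 → 3200 → 2500 → 2000 → 1600 → 1250 → 1000 → 800 → 640 — 4 stops dropped (darker).
Net change so far: 5 stops darker. Offset with the shutter speed: 1/15 → 1/13 → 1/10 → 1/8 → 1/6 → 1/5 → 1/4 → 0.3 → 0.4 → 0.5 → 0.6 → 0.8 → 1 → 1.3 → 1.6 → 2.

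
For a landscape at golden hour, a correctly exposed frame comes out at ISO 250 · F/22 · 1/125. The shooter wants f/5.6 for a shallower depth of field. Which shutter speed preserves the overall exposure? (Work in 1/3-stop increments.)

Aperture: f/22 → f/20 → f/18 → f/16 → f/14 → f/13 → f/11 → f/10 → f/9 → f/8 → f/7.1 → f/6.3 → f/5.6 — 4 stops wider (brighter).
Need 4 stops darker from the shutter speed: 1/125 → 1/160 → 1/200 → 1/250 → 1/320 → 1/400 → 1/500 → 1/640 → 1/800 → 1/1000 → 1/1250 → 1/1600 → 1/2000.

1/2000s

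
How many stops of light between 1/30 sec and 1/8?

2 stops

1/30 → 1/15 → 1/8 — count the steps: 2 stops.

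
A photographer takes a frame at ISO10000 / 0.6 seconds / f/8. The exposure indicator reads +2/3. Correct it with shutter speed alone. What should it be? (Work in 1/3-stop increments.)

Overexposed by 2/3 stop → need 2/3 stop darker.
Shutter speed: 0.6 → 0.5 → 0.4.

0.4 s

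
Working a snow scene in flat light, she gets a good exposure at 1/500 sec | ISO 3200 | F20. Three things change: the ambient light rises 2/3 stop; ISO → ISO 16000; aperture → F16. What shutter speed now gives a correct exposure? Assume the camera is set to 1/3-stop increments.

Scene light: 2/3 stop brighter.
ISO: 3200 → 4000 → 5000 → 6400 → 8000 → 10000 → 12800 → 16000 — 2 1/3 stops raised (brighter).
Aperture: f/20 → f/18 → f/16 — 2/3 stop opened up (brighter).
Net so far: 3 2/3 stops brighter. Shutter speed: 1/500 → 1/640 → 1/800 → 1/1000 → 1/1250 → 1/1600 → 1/2000 → 1/2500 → 1/3200 → 1/4000 → 1/5000 → 1/6400.

1/6400s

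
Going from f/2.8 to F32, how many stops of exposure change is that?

7 stops

f/2.8 → f/4 → f/5.6 → f/8 → f/11 → f/16 → f/22 → f/32 — count the steps: 7 stops.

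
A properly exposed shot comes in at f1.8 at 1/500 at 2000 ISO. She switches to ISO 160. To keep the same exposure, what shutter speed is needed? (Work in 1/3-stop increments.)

1/40s

ISO: 2000 → 1600 → 1250 → 1000 → 800 → 640 → 500 → 400 → 320 → 250 → 200 → 160 — 3 2/3 stops dropped (darker).
Need 3 2/3 stops brighter from the shutter speed: 1/500 → 1/400 → 1/320 → 1/250 → 1/200 → 1/160 → 1/125 → 1/100 → 1/80 → 1/60 → 1/50 → 1/40.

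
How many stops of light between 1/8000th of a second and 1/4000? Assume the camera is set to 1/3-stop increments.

1 stop

1/8000 → 1/6400 → 1/5000 → 1/4000 — count the steps: 3 third-stops = 1 stop.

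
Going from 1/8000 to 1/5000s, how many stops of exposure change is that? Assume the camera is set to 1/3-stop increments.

2/3 stop

1/8000 → 1/6400 → 1/5000 — count the steps: 2 third-stops = 2/3 stop.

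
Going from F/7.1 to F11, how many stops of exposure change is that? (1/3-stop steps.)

f/7.1 → f/8 → f/9 → f/10 → f/11 — count the steps: 4 third-stops = 1 1/3 stops.

1 1/3 stops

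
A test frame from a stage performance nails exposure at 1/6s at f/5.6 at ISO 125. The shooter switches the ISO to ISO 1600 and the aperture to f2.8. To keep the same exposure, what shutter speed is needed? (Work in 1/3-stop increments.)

1/320s

ISO: 125 → 160 → 200 → 250 → 320 → 400 → 500 → 640 → 800 → 1000 → 1250 → 1600 — 3 2/3 stops higher (brighter).
Aperture: f/5.6 → f/5 → f/4.5 → f/4 → f/3.5 → f/3.2 → f/2.8 — 2 stops larger aperture (brighter).
Net change so far: 5 2/3 stops brighter. Offset with the shutter speed: 1/6 → 1/8 → 1/10 → 1/13 → 1/15 → 1/20 → 1/25 → 1/30 → 1/40 → 1/50 → 1/60 → 1/80 → 1/100 → 1/125 → 1/160 → 1/200 → 1/250 → 1/320.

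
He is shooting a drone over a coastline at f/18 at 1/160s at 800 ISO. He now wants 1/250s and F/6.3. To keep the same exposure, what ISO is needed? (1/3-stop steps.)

Shutter speed: 1/160 → 1/200 → 1/250 — 2/3 stop shorter (darker).
Aperture: f/18 → f/16 → f/14 → f/13 → f/11 → f/10 → f/9 → f/8 → f/7.1 → f/6.3 — 3 stops wider (brighter).
Net change so far: 2 1/3 stops brighter. Offset with the ISO: 800 → 640 → 500 → 400 → 320 → 250 → 200 → 160.

ISO 160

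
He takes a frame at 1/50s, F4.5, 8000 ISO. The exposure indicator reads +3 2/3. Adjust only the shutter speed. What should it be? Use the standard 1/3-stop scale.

1/640s

Overexposed by 3 2/3 stops → need 3 2/3 stops darker.
Shutter speed: 1/50 → 1/60 → 1/80 → 1/100 → 1/125 → 1/160 → 1/200 → 1/250 → 1/320 → 1/400 → 1/500 → 1/640.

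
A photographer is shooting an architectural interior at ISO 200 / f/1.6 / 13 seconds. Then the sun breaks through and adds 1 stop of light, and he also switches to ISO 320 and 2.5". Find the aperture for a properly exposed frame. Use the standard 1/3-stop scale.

Scene light: 1 stop brighter.
ISO: 200 → 250 → 320 — 2/3 stop higher (brighter).
Shutter speed: 13 → 10 → 8 → 6 → 5 → 4 → 3.2 → 2.5 — 2 1/3 stops shorter (darker).
Net so far: 2/3 stop darker. Aperture: f/1.6 → f/1.4 → f/1.2.

f/1.2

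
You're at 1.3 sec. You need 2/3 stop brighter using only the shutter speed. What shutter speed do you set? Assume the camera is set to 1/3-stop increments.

2 s

Shutter speed: 1.3 → 1.6 → 2 — 2/3 stop slower (brighter).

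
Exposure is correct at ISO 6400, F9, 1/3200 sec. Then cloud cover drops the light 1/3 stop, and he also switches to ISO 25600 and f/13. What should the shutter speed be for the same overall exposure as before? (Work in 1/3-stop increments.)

Scene light: 1/3 stop darker.
ISO: 6400 → 8000 → 10000 → 12800 → 16000 → 20000 → 25600 — 2 stops raised (brighter).
Aperture: f/9 → f/10 → f/11 → f/13 — 1 stop stopped down (darker).
Net so far: 2/3 stop brighter. Shutter speed: 1/3200 → 1/4000 → 1/5000.

1/5000s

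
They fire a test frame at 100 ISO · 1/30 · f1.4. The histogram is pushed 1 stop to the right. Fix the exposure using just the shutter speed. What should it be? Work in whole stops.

1/60s

Overexposed by 1 stop → need 1 stop darker.
Shutter speed: 1/30 → 1/60.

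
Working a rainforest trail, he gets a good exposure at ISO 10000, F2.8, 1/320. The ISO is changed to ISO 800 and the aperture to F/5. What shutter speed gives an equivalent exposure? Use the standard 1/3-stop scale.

1/8s

ISO: 10000 → 8000 → 6400 → 5000 → 4000 → 3200 → 2500 → 2000 → 1600 → 1250 → 1000 → 800 — 3 2/3 stops lower (darker).
Aperture: f/2.8 → f/3.2 → f/3.5 → f/4 → f/4.5 → f/5 — 1 2/3 stops stopped down (darker).
Net change so far: 5 1/3 stops darker. Offset with the shutter speed: 1/320 → 1/250 → 1/200 → 1/160 → 1/125 → 1/100 → 1/80 → 1/60 → 1/50 → 1/40 → 1/30 → 1/25 → 1/20 → 1/15 → 1/13 → 1/10 → 1/8.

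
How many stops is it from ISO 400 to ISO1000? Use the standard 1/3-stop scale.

1 1/3 stops

400 → 500 → 640 → 800 → 1000 — count the steps: 4 third-stops = 1 1/3 stops.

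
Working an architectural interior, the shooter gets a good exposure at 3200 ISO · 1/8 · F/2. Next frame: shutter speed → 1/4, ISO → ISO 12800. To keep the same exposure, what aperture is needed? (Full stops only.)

f/5.6

Shutter speed: 1/8 → 1/4 — 1 stop longer (brighter).
ISO: 3200 → 6400 → 12800 — 2 stops raised (brighter).
Net change so far: 3 stops brighter. Offset with the aperture: f/2 → f/2.8 → f/4 → f/5.6.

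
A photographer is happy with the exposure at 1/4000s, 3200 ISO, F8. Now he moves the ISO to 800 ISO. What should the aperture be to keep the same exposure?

f/4

ISO: 3200 → 1600 → 800 — 2 stops dropped (darker).
Need 2 stops brighter from the aperture: f/8 → f/5.6 → f/4.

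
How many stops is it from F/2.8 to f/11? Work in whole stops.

f/2.8 → f/4 → f/5.6 → f/8 → f/11 — count the steps: 4 stops.

4 stops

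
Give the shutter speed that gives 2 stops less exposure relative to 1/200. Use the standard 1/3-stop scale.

1/800s

Shutter speed: 1/200 → 1/250 → 1/320 → 1/400 → 1/500 → 1/640 → 1/800 — 2 stops shorter (darker).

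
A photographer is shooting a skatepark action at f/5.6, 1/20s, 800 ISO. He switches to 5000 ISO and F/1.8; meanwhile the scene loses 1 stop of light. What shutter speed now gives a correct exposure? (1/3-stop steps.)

Scene light: 1 stop darker.
ISO: 800 → 1000 → 1250 → 1600 → 2000 → 2500 → 3200 → 4000 → 5000 — 2 2/3 stops raised (brighter).
Aperture: f/5.6 → f/5 → f/4.5 → f/4 → f/3.5 → f/3.2 → f/2.8 → f/2.5 → f/2.2 → f/2 → f/1.8 — 3 1/3 stops opened up (brighter).
Net so far: 5 stops brighter. Shutter speed: 1/20 → 1/25 → 1/30 → 1/40 → 1/50 → 1/60 → 1/80 → 1/100 → 1/125 → 1/160 → 1/200 → 1/250 → 1/320 → 1/400 → 1/500 → 1/640.

1/640s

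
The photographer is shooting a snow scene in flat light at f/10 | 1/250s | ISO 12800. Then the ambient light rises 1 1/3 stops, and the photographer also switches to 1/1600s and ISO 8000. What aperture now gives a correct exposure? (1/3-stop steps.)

f/5

Scene light: 1 1/3 stops brighter.
Shutter speed: 1/250 → 1/320 → 1/400 → 1/500 → 1/640 → 1/800 → 1/1000 → 1/1250 → 1/1600 — 2 2/3 stops faster (darker).
ISO: 12800 → 10000 → 8000 — 2/3 stop dropped (darker).
Net so far: 2 stops darker. Aperture: f/10 → f/9 → f/8 → f/7.1 → f/6.3 → f/5.6 → f/5.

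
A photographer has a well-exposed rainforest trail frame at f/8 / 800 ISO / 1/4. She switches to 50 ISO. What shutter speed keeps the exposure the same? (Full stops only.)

ISO: 800 → 400 → 200 → 100 → 50 — 4 stops dropped (darker).
Need 4 stops brighter from the shutter speed: 1/4 → 1/2 → 1 → 2 → 4.

4 s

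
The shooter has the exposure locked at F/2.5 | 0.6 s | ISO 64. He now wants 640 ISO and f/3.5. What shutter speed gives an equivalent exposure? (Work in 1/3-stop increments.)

1/8s

ISO: 64 → 80 → 100 → 125 → 160 → 200 → 250 → 320 → 400 → 500 → 640 — 3 1/3 stops raised (brighter).
Aperture: f/2.5 → f/2.8 → f/3.2 → f/3.5 — 1 stop smaller aperture (darker).
Net change so far: 2 1/3 stops brighter. Offset with the shutter speed: 0.6 → 0.5 → 0.4 → 0.3 → 1/4 → 1/5 → 1/6 → 1/8.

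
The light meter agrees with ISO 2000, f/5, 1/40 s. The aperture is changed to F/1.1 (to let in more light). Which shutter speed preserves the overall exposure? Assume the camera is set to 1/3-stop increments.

Aperture: f/5 → f/4.5 → f/4 → f/3.5 → f/3.2 → f/2.8 → f/2.5 → f/2.2 → f/2 → f/1.8 → f/1.6 → f/1.4 → f/1.2 → f/1.1 — 4 1/3 stops opened up (brighter).
Need 4 1/3 stops darker from the shutter speed: 1/40 → 1/50 → 1/60 → 1/80 → 1/100 → 1/125 → 1/160 → 1/200 → 1/250 → 1/320 → 1/400 → 1/500 → 1/640 → 1/800.

1/800s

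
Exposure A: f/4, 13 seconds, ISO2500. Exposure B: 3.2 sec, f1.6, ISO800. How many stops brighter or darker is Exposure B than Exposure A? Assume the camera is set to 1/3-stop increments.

Aperture: f/4 → f/3.5 → f/3.2 → f/2.8 → f/2.5 → f/2.2 → f/2 → f/1.8 → f/1.6 — 2 2/3 stops larger aperture (brighter).
Shutter speed: 13 → 10 → 8 → 6 → 5 → 4 → 3.2 — 2 stops shorter (darker).
ISO: 2500 → 2000 → 1600 → 1250 → 1000 → 800 — 1 2/3 stops lower (darker).
Net: +2 2/3 −2 −1 2/3 = −1 stop.

1 stop darker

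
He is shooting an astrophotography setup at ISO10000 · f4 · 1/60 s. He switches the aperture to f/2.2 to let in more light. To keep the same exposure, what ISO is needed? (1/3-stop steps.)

ISO 3200

Aperture: f/4 → f/3.5 → f/3.2 → f/2.8 → f/2.5 → f/2.2 — 1 2/3 stops opened up (brighter).
Need 1 2/3 stops darker from the ISO: 10000 → 8000 → 6400 → 5000 → 4000 → 3200.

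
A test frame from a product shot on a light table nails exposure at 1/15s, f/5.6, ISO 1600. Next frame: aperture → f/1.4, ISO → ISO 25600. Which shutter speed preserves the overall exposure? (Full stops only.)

1/4000s

Aperture: f/5.6 → f/4 → f/2.8 → f/2 → f/1.4 — 4 stops wider (brighter).
ISO: 1600 → 3200 → 6400 → 12800 → 25600 — 4 stops higher (brighter).
Net change so far: 8 stops brighter. Offset with the shutter speed: 1/15 → 1/30 → 1/60 → 1/125 → 1/250 → 1/500 → 1/1000 → 1/2000 → 1/4000.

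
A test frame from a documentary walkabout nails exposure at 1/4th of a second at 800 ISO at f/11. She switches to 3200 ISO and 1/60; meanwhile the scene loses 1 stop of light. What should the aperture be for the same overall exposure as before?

f/4

Scene light: 1 stop darker.
ISO: 800 → 1600 → 3200 — 2 stops higher (brighter).
Shutter speed: 1/4 → 1/8 → 1/15 → 1/30 → 1/60 — 4 stops shorter (darker).
Net so far: 3 stops darker. Aperture: f/11 → f/8 → f/5.6 → f/4.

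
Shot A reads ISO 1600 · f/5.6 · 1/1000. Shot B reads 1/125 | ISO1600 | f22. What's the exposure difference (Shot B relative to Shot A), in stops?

Aperture: f/5.6 → f/8 → f/11 → f/16 → f/22 — 4 stops narrower (darker).
Shutter speed: 1/1000 → 1/500 → 1/250 → 1/125 — 3 stops longer (brighter).
ISO: unchanged.
Net: −4 +3 = −1 stop.

1 stop darker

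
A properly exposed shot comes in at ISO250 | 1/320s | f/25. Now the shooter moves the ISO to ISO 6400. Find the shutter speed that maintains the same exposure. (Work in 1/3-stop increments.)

1/8000s

ISO: 250 → 320 → 400 → 500 → 640 → 800 → 1000 → 1250 → 1600 → 2000 → 2500 → 3200 → 4000 → 5000 → 6400 — 4 2/3 stops higher (brighter).
Need 4 2/3 stops darker from the shutter speed: 1/320 → 1/400 → 1/500 → 1/640 → 1/800 → 1/1000 → 1/1250 → 1/1600 → 1/2000 → 1/2500 → 1/3200 → 1/4000 → 1/5000 → 1/6400 → 1/8000.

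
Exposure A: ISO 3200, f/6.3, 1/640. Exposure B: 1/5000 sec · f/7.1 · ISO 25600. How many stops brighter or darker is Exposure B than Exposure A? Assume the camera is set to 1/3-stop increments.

1/3 stop darker

Aperture: f/6.3 → f/7.1 — 1/3 stop stopped down (darker).
Shutter speed: 1/640 → 1/800 → 1/1000 → 1/1250 → 1/1600 → 1/2000 → 1/2500 → 1/3200 → 1/4000 → 1/5000 — 3 stops shorter (darker).
ISO: 3200 → 4000 → 5000 → 6400 → 8000 → 10000 → 12800 → 16000 → 20000 → 25600 — 3 stops raised (brighter).
Net: −1/3 −3 +3 = −1/3 stops.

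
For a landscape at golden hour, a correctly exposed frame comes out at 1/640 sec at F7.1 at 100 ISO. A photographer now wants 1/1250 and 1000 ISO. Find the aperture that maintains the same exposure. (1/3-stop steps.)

Shutter speed: 1/640 → 1/800 → 1/1000 → 1/1250 — 1 stop shorter (darker).
ISO: 100 → 125 → 160 → 200 → 250 → 320 → 400 → 500 → 640 → 800 → 1000 — 3 1/3 stops higher (brighter).
Net change so far: 2 1/3 stops brighter. Offset with the aperture: f/7.1 → f/8 → f/9 → f/10 → f/11 → f/13 → f/14 → f/16.

f/16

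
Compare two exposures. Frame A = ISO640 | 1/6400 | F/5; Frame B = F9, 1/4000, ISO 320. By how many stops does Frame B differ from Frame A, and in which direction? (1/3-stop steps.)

Aperture: f/5 → f/5.6 → f/6.3 → f/7.1 → f/8 → f/9 — 1 2/3 stops narrower (darker).
Shutter speed: 1/6400 → 1/5000 → 1/4000 — 2/3 stop longer (brighter).
ISO: 640 → 500 → 400 → 320 — 1 stop dropped (darker).
Net: −1 2/3 +2/3 −1 = −2 stops.

2 stops darker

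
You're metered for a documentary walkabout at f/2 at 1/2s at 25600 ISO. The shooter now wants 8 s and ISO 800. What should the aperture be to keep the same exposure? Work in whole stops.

Shutter speed: 1/2 → 1 → 2 → 4 → 8 — 4 stops slower (brighter).
ISO: 25600 → 12800 → 6400 → 3200 → 1600 → 800 — 5 stops lower (darker).
Net change so far: 1 stop darker. Offset with the aperture: f/2 → f/1.4.

f/1.4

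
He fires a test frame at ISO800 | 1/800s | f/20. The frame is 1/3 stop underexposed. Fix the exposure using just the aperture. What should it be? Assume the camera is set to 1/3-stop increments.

Underexposed by 1/3 stop → need 1/3 stop brighter.
Aperture: f/20 → f/18.

f/18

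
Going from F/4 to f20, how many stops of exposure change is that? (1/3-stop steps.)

4 2/3 stops

f/4 → f/4.5 → f/5 → f/5.6 → f/6.3 → f/7.1 → f/8 → f/9 → f/10 → f/11 → f/13 → f/14 → f/16 → f/18 → f/20 — count the steps: 14 third-stops = 4 2/3 stops.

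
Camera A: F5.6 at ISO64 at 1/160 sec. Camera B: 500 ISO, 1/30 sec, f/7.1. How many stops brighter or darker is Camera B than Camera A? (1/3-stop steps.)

4 2/3 stops brighter

Aperture: f/5.6 → f/6.3 → f/7.1 — 2/3 stop smaller aperture (darker).
Shutter speed: 1/160 → 1/125 → 1/100 → 1/80 → 1/60 → 1/50 → 1/40 → 1/30 — 2 1/3 stops slower (brighter).
ISO: 64 → 80 → 100 → 125 → 160 → 200 → 250 → 320 → 400 → 500 — 3 stops raised (brighter).
Net: −2/3 +2 1/3 +3 = +4 2/3 stops.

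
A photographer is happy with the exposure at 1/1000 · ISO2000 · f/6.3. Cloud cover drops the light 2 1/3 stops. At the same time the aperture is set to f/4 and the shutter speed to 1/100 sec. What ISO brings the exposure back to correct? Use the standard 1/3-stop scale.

Scene light: 2 1/3 stops darker.
Aperture: f/6.3 → f/5.6 → f/5 → f/4.5 → f/4 — 1 1/3 stops opened up (brighter).
Shutter speed: 1/1000 → 1/800 → 1/640 → 1/500 → 1/400 → 1/320 → 1/250 → 1/200 → 1/160 → 1/125 → 1/100 — 3 1/3 stops longer (brighter).
Net so far: 2 1/3 stops brighter. ISO: 2000 → 1600 → 1250 → 1000 → 800 → 640 → 500 → 400.

ISO 400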